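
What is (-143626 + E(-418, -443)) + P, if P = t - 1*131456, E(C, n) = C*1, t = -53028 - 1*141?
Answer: -328669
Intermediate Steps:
t = -53169 (t = -53028 - 141 = -53169)
E(C, n) = C
P = -184625 (P = -53169 - 1*131456 = -53169 - 131456 = -184625)
(-143626 + E(-418, -443)) + P = (-143626 - 418) - 184625 = -144044 - 184625 = -328669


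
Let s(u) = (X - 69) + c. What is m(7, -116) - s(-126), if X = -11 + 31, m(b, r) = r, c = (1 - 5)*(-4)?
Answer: -83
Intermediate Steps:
c = 16 (c = -4*(-4) = 16)
X = 20
s(u) = -33 (s(u) = (20 - 69) + 16 = -49 + 16 = -33)
m(7, -116) - s(-126) = -116 - 1*(-33) = -116 + 33 = -83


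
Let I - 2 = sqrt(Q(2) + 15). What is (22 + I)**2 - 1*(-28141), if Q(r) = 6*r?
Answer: 28744 + 144*sqrt(3) ≈ 28993.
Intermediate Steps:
I = 2 + 3*sqrt(3) (I = 2 + sqrt(6*2 + 15) = 2 + sqrt(12 + 15) = 2 + sqrt(27) = 2 + 3*sqrt(3) ≈ 7.1962)
(22 + I)**2 - 1*(-28141) = (22 + (2 + 3*sqrt(3)))**2 - 1*(-28141) = (24 + 3*sqrt(3))**2 + 28141 = 28141 + (24 + 3*sqrt(3))**2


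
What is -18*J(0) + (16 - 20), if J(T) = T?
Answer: -4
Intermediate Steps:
-18*J(0) + (16 - 20) = -18*0 + (16 - 20) = 0 - 4 = -4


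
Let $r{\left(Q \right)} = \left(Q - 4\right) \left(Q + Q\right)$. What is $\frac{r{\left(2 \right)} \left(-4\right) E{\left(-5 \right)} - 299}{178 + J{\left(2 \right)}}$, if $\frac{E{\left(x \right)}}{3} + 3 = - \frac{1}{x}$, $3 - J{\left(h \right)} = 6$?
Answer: $- \frac{2839}{875} \approx -3.2446$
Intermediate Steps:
$J{\left(h \right)} = -3$ ($J{\left(h \right)} = 3 - 6 = -3$)
$r{\left(Q \right)} = 2 Q \left(-4 + Q\right)$ ($r{\left(Q \right)} = \left(-4 + Q\right) 2 Q = 2 Q \left(-4 + Q\right)$)
$E{\left(x \right)} = -9 - \frac{3}{x}$ ($E{\left(x \right)} = -9 + 3 \left(- \frac{1}{x}\right) = -9 - \frac{3}{x}$)
$\frac{r{\left(2 \right)} \left(-4\right) E{\left(-5 \right)} - 299}{178 + J{\left(2 \right)}} = \frac{2 \cdot 2 \left(-4 + 2\right) \left(-4\right) \left(-9 - \frac{3}{-5}\right) - 299}{178 - 3} = \frac{2 \cdot 2 \left(-2\right) \left(-4\right) \left(-9 - - \frac{3}{5}\right) - 299}{175} = \left(\left(-8\right) \left(-4\right) \left(-9 + \frac{3}{5}\right) - 299\right) \frac{1}{175} = \left(32 \left(- \frac{42}{5}\right) - 299\right) \frac{1}{175} = \left(- \frac{1344}{5} - 299\right) \frac{1}{175} = \left(- \frac{2839}{5}\right) \frac{1}{175} = - \frac{2839}{875}$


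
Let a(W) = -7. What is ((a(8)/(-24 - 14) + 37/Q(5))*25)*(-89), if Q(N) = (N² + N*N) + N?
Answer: -796995/418 ≈ -1906.7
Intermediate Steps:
Q(N) = N + 2*N² (Q(N) = (N² + N²) + N = 2*N² + N = N + 2*N²)
((a(8)/(-24 - 14) + 37/Q(5))*25)*(-89) = ((-7/(-24 - 14) + 37/((5*(1 + 2*5))))*25)*(-89) = ((-7/(-38) + 37/((5*(1 + 10))))*25)*(-89) = ((-7*(-1/38) + 37/((5*11)))*25)*(-89) = ((7/38 + 37/55)*25)*(-89) = ((1791/2090)*25)*(-89) = (8955/418)*(-89) = -796995/418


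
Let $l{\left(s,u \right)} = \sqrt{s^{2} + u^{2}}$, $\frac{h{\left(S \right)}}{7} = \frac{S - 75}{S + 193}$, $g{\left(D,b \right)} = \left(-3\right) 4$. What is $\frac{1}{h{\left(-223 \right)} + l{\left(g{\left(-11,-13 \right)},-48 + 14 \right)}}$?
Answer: $\frac{15645}{795349} - \frac{2250 \sqrt{13}}{795349} \approx 0.0094707$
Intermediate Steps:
$g{\left(D,b \right)} = -12$
$h{\left(S \right)} = \frac{7 \left(-75 + S\right)}{193 + S}$ ($h{\left(S \right)} = 7 \frac{S - 75}{S + 193} = 7 \frac{-75 + S}{193 + S} = \frac{7 \left(-75 + S\right)}{193 + S}$)
$\frac{1}{h{\left(-223 \right)} + l{\left(g{\left(-11,-13 \right)},-48 + 14 \right)}} = \frac{1}{\frac{7 \left(-75 - 223\right)}{193 - 223} + \sqrt{\left(-12\right)^{2} + \left(-48 + 14\right)^{2}}} = \frac{1}{7 \frac{1}{-30} \left(-298\right) + \sqrt{144 + \left(-34\right)^{2}}} = \frac{1}{7 \left(- \frac{1}{30}\right) \left(-298\right) + \sqrt{144 + 1156}} = \frac{1}{\frac{1043}{15} + \sqrt{1300}} = \frac{1}{\frac{1043}{15} + 10 \sqrt{13}}$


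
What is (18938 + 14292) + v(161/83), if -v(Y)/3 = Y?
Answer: 2757607/83 ≈ 33224.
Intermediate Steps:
v(Y) = -3*Y
(18938 + 14292) + v(161/83) = (18938 + 14292) - 483/83 = 33230 - 483/83 = 2757607/83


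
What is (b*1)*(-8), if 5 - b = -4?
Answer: -72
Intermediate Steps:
b = 9 (b = 5 - 1*(-4) = 5 + 4 = 9)
(b*1)*(-8) = (9*1)*(-8) = 9*(-8) = -72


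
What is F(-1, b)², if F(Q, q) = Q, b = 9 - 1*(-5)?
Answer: 1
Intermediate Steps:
b = 14 (b = 9 + 5 = 14)
F(-1, b)² = (-1)² = 1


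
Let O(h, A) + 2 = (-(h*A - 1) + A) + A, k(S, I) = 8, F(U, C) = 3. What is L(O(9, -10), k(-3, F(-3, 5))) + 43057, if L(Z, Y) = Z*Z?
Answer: 47818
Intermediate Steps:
O(h, A) = -1 + 2*A - A*h (O(h, A) = -2 + ((-(h*A - 1) + A) + A) = -2 + ((-(A*h - 1) + A) + A) = -2 + ((-(-1 + A*h) + A) + A) = -2 + (((1 - A*h) + A) + A) = -2 + ((1 + A - A*h) + A) = -2 + (1 + 2*A - A*h) = -1 + 2*A - A*h)
L(Z, Y) = Z²
L(O(9, -10), k(-3, F(-3, 5))) + 43057 = (-1 + 2*(-10) - 1*(-10)*9)² + 43057 = (-1 - 20 + 90)² + 43057 = 69² + 43057 = 4761 + 43057 = 47818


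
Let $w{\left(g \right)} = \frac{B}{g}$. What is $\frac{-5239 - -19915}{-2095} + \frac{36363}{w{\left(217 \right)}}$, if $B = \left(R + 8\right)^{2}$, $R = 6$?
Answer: $\frac{2361184107}{58660} \approx 40252.0$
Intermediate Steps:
$B = 196$ ($B = \left(6 + 8\right)^{2} = 14^{2} = 196$)
$w{\left(g \right)} = \frac{196}{g}$
$\frac{-5239 - -19915}{-2095} + \frac{36363}{w{\left(217 \right)}} = \frac{-5239 - -19915}{-2095} + \frac{36363}{196 \cdot \frac{1}{217}} = \left(-5239 + 19915\right) \left(- \frac{1}{2095}\right) + \frac{36363}{196 \cdot \frac{1}{217}} = 14676 \left(- \frac{1}{2095}\right) + \frac{36363}{\frac{28}{31}} = - \frac{14676}{2095} + 36363 \cdot \frac{31}{28} = - \frac{14676}{2095} + \frac{1127253}{28} = \frac{2361184107}{58660}$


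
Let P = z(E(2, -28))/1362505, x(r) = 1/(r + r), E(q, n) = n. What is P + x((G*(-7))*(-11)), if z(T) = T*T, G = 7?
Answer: 2207657/1468780390 ≈ 0.0015031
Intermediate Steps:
z(T) = T²
x(r) = 1/(2*r)
P = 784/1362505 (P = (-28)²/1362505 = 784*(1/1362505) = 784/1362505 ≈ 0.00057541)
P + x((G*(-7))*(-11)) = 784/1362505 + 1/(2*(((7*(-7))*(-11)))) = 784/1362505 + 1/(2*((-49*(-11)))) = 784/1362505 + (½)/539 = 784/1362505 + (½)*(1/539) = 784/1362505 + 1/1078 = 2207657/1468780390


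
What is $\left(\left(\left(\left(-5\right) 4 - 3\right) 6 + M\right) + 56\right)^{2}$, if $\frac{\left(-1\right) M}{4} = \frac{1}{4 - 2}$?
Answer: $7056$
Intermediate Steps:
$M = -2$ ($M = - \frac{4}{4 - 2} = - \frac{4}{2} = \left(-4\right) \frac{1}{2} = -2$)
$\left(\left(\left(\left(-5\right) 4 - 3\right) 6 + M\right) + 56\right)^{2} = \left(\left(\left(\left(-5\right) 4 - 3\right) 6 - 2\right) + 56\right)^{2} = \left(\left(\left(-20 - 3\right) 6 - 2\right) + 56\right)^{2} = \left(\left(\left(-23\right) 6 - 2\right) + 56\right)^{2} = \left(\left(-138 - 2\right) + 56\right)^{2} = \left(-140 + 56\right)^{2} = \left(-84\right)^{2} = 7056$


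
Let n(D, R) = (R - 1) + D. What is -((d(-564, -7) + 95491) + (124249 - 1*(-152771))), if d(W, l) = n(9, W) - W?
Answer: -372519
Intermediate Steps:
n(D, R) = -1 + D + R (n(D, R) = (-1 + R) + D = -1 + D + R)
d(W, l) = 8 (d(W, l) = (-1 + 9 + W) - W = (8 + W) - W = 8)
-((d(-564, -7) + 95491) + (124249 - 1*(-152771))) = -((8 + 95491) + (124249 - 1*(-152771))) = -(95499 + (124249 + 152771)) = -(95499 + 277020) = -1*372519 = -372519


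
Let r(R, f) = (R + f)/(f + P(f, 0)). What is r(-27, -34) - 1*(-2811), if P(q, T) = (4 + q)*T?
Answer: 95635/34 ≈ 2812.8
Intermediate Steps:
P(q, T) = T*(4 + q)
r(R, f) = (R + f)/f (r(R, f) = (R + f)/(f + 0*(4 + f)) = (R + f)/(f + 0) = (R + f)/f)
r(-27, -34) - 1*(-2811) = (-27 - 34)/(-34) - 1*(-2811) = -1/34*(-61) + 2811 = 61/34 + 2811 = 95635/34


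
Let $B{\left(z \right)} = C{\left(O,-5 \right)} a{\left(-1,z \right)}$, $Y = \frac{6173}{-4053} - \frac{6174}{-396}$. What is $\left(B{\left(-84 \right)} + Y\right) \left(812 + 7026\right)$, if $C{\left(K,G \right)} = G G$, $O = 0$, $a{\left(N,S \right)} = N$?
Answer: $- \frac{3820151063}{44583} \approx -85686.0$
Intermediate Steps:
$C{\left(K,G \right)} = G^{2}$
$Y = \frac{1254373}{89166}$ ($Y = 6173 \left(- \frac{1}{4053}\right) - - \frac{343}{22} = - \frac{6173}{4053} + \frac{343}{22} = \frac{1254373}{89166} \approx 14.068$)
$B{\left(z \right)} = -25$ ($B{\left(z \right)} = \left(-5\right)^{2} \left(-1\right) = 25 \left(-1\right) = -25$)
$\left(B{\left(-84 \right)} + Y\right) \left(812 + 7026\right) = \left(-25 + \frac{1254373}{89166}\right) \left(812 + 7026\right) = \left(- \frac{974777}{89166}\right) 7838 = - \frac{3820151063}{44583}$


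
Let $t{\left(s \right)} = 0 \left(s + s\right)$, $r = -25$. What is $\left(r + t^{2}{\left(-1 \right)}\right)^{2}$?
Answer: $625$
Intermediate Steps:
$t{\left(s \right)} = 0$ ($t{\left(s \right)} = 0 \cdot 2 s = 0$)
$\left(r + t^{2}{\left(-1 \right)}\right)^{2} = \left(-25 + 0^{2}\right)^{2} = \left(-25 + 0\right)^{2} = \left(-25\right)^{2} = 625$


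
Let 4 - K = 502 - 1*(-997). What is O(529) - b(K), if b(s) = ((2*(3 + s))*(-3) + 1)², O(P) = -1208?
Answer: -80157417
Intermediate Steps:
K = -1495 (K = 4 - (502 - 1*(-997)) = 4 - (502 + 997) = 4 - 1*1499 = 4 - 1499 = -1495)
b(s) = (-17 - 6*s)² (b(s) = ((6 + 2*s)*(-3) + 1)² = ((-18 - 6*s) + 1)² = (-17 - 6*s)²)
O(529) - b(K) = -1208 - (17 + 6*(-1495))² = -1208 - (17 - 8970)² = -1208 - 1*(-8953)² = -1208 - 1*80156209 = -1208 - 80156209 = -80157417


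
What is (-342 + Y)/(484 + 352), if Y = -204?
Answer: -273/418 ≈ -0.65311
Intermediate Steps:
(-342 + Y)/(484 + 352) = (-342 - 204)/(484 + 352) = -546/836 = -546*1/836 = -273/418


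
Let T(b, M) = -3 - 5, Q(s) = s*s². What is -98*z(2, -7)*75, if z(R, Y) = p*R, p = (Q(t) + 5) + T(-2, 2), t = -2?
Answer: 161700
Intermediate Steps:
Q(s) = s³
T(b, M) = -8
p = -11 (p = ((-2)³ + 5) - 8 = (-8 + 5) - 8 = -3 - 8 = -11)
z(R, Y) = -11*R
-98*z(2, -7)*75 = -(-1078)*2*75 = -98*(-22)*75 = 2156*75 = 161700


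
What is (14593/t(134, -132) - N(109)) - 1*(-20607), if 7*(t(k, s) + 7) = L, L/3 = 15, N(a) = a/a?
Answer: -19727/4 ≈ -4931.8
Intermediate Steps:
N(a) = 1
L = 45 (L = 3*15 = 45)
t(k, s) = -4/7 (t(k, s) = -7 + (⅐)*45 = -7 + 45/7 = -4/7)
(14593/t(134, -132) - N(109)) - 1*(-20607) = (14593/(-4/7) - 1*1) - 1*(-20607) = (14593*(-7/4) - 1) + 20607 = (-102151/4 - 1) + 20607 = -102155/4 + 20607 = -19727/4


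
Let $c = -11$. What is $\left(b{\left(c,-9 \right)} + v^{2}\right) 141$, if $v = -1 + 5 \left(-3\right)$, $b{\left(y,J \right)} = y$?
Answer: $34545$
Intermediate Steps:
$v = -16$ ($v = -1 - 15 = -16$)
$\left(b{\left(c,-9 \right)} + v^{2}\right) 141 = \left(-11 + \left(-16\right)^{2}\right) 141 = \left(-11 + 256\right) 141 = 245 \cdot 141 = 34545$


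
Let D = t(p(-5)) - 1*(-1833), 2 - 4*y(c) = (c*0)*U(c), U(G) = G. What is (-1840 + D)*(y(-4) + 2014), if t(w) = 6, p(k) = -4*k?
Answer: -4029/2 ≈ -2014.5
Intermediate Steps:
y(c) = 1/2 (y(c) = 1/2 - c*0*c/4 = 1/2 - 0*c = 1/2 - 1/4*0 = 1/2 + 0 = 1/2)
D = 1839 (D = 6 - 1*(-1833) = 6 + 1833 = 1839)
(-1840 + D)*(y(-4) + 2014) = (-1840 + 1839)*(1/2 + 2014) = -1*4029/2 = -4029/2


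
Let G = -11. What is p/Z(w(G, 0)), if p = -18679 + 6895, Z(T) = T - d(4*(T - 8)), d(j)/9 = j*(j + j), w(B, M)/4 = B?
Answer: 2946/194699 ≈ 0.015131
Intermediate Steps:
w(B, M) = 4*B
d(j) = 18*j² (d(j) = 9*(j*(j + j)) = 9*(j*(2*j)) = 9*(2*j²) = 18*j²)
Z(T) = T - 18*(-32 + 4*T)² (Z(T) = T - 18*(4*(T - 8))² = T - 18*(4*(-8 + T))² = T - 18*(-32 + 4*T)²)
p = -11784
p/Z(w(G, 0)) = -11784/(4*(-11) - 288*(-8 + 4*(-11))²) = -11784/(-44 - 288*(-8 - 44)²) = -11784/(-44 - 288*(-52)²) = -11784/(-44 - 288*2704) = -11784/(-44 - 778752) = -11784/(-778796) = -11784*(-1/778796) = 2946/194699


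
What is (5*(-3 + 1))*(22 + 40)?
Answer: -620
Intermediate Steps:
(5*(-3 + 1))*(22 + 40) = (5*(-2))*62 = -10*62 = -620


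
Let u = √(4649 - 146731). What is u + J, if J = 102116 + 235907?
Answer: 338023 + I*√142082 ≈ 3.3802e+5 + 376.94*I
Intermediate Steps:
J = 338023
u = I*√142082 (u = √(-142082) = I*√142082 ≈ 376.94*I)
u + J = I*√142082 + 338023 = 338023 + I*√142082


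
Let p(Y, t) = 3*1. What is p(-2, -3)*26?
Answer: 78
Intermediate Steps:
p(Y, t) = 3
p(-2, -3)*26 = 3*26 = 78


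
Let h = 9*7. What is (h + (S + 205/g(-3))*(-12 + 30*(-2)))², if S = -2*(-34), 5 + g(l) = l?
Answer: 8928144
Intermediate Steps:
g(l) = -5 + l
h = 63
S = 68
(h + (S + 205/g(-3))*(-12 + 30*(-2)))² = (63 + (68 + 205/(-5 - 3))*(-12 + 30*(-2)))² = (63 + (68 + 205/(-8))*(-12 - 60))² = (63 + (68 + 205*(-⅛))*(-72))² = (63 + (68 - 205/8)*(-72))² = (63 + (339/8)*(-72))² = (63 - 3051)² = (-2988)² = 8928144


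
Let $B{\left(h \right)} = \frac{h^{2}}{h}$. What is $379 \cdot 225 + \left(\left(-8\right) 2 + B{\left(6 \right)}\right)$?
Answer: $85265$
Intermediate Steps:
$B{\left(h \right)} = h$
$379 \cdot 225 + \left(\left(-8\right) 2 + B{\left(6 \right)}\right) = 379 \cdot 225 + \left(\left(-8\right) 2 + 6\right) = 85275 + \left(-16 + 6\right) = 85275 - 10 = 85265$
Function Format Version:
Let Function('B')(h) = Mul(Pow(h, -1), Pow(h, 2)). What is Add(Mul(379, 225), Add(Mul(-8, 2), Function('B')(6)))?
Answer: 85265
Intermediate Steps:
Function('B')(h) = h
Add(Mul(379, 225), Add(Mul(-8, 2), Function('B')(6))) = Add(Mul(379, 225), Add(Mul(-8, 2), 6)) = Add(85275, Add(-16, 6)) = Add(85275, -10) = 85265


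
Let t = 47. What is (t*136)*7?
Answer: 44744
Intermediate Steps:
(t*136)*7 = (47*136)*7 = 6392*7 = 44744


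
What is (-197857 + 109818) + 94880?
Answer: 6841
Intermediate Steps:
(-197857 + 109818) + 94880 = -88039 + 94880 = 6841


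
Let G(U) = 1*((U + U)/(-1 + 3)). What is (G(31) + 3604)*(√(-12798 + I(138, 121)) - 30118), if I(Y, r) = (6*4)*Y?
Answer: -109478930 + 10905*I*√1054 ≈ -1.0948e+8 + 3.5404e+5*I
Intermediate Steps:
I(Y, r) = 24*Y
G(U) = U (G(U) = 1*((2*U)/2) = 1*((2*U)*(½)) = 1*U = U)
(G(31) + 3604)*(√(-12798 + I(138, 121)) - 30118) = (31 + 3604)*(√(-12798 + 24*138) - 30118) = 3635*(√(-12798 + 3312) - 30118) = 3635*(√(-9486) - 30118) = 3635*(3*I*√1054 - 30118) = 3635*(-30118 + 3*I*√1054) = -109478930 + 10905*I*√1054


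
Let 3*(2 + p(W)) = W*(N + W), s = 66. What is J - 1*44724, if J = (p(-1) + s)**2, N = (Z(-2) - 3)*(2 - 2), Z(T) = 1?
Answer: -365267/9 ≈ -40585.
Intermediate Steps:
N = 0 (N = (1 - 3)*(2 - 2) = -2*0 = 0)
p(W) = -2 + W**2/3 (p(W) = -2 + (W*(0 + W))/3 = -2 + (W*W)/3 = -2 + W**2/3)
J = 37249/9 (J = ((-2 + (1/3)*(-1)**2) + 66)**2 = ((-2 + (1/3)*1) + 66)**2 = ((-2 + 1/3) + 66)**2 = (-5/3 + 66)**2 = (193/3)**2 = 37249/9 ≈ 4138.8)
J - 1*44724 = 37249/9 - 1*44724 = 37249/9 - 44724 = -365267/9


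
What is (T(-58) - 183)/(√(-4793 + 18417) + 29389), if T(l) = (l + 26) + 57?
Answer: -4643462/863699697 + 316*√3406/863699697 ≈ -0.0053549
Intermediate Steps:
T(l) = 83 + l (T(l) = (26 + l) + 57 = 83 + l)
(T(-58) - 183)/(√(-4793 + 18417) + 29389) = ((83 - 58) - 183)/(√(-4793 + 18417) + 29389) = (25 - 183)/(√13624 + 29389) = -158/(2*√3406 + 29389) = -158/(29389 + 2*√3406)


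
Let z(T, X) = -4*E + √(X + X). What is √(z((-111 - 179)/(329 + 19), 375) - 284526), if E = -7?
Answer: √(-284498 + 5*√30) ≈ 533.36*I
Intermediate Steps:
z(T, X) = 28 + √2*√X (z(T, X) = -4*(-7) + √(X + X) = 28 + √(2*X) = 28 + √2*√X)
√(z((-111 - 179)/(329 + 19), 375) - 284526) = √((28 + √2*√375) - 284526) = √((28 + √2*(5*√15)) - 284526) = √((28 + 5*√30) - 284526) = √(-284498 + 5*√30)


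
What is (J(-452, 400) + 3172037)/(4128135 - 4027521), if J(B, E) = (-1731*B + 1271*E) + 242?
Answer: 1487697/33538 ≈ 44.359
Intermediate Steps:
J(B, E) = 242 - 1731*B + 1271*E
(J(-452, 400) + 3172037)/(4128135 - 4027521) = ((242 - 1731*(-452) + 1271*400) + 3172037)/(4128135 - 4027521) = ((242 + 782412 + 508400) + 3172037)/100614 = (1291054 + 3172037)*(1/100614) = 4463091*(1/100614) = 1487697/33538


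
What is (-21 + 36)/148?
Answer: 15/148 ≈ 0.10135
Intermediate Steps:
(-21 + 36)/148 = (1/148)*15 = 15/148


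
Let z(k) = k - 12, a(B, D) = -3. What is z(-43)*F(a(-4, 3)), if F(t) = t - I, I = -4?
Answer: -55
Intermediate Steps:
F(t) = 4 + t (F(t) = t - 1*(-4) = t + 4 = 4 + t)
z(k) = -12 + k
z(-43)*F(a(-4, 3)) = (-12 - 43)*(4 - 3) = -55*1 = -55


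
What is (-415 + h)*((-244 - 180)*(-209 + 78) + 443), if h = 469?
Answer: 3023298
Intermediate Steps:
(-415 + h)*((-244 - 180)*(-209 + 78) + 443) = (-415 + 469)*((-244 - 180)*(-209 + 78) + 443) = 54*(-424*(-131) + 443) = 54*(55544 + 443) = 54*55987 = 3023298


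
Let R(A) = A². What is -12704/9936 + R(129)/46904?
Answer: -26907715/29127384 ≈ -0.92379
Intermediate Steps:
-12704/9936 + R(129)/46904 = -12704/9936 + 129²/46904 = -12704*1/9936 + 16641*(1/46904) = -794/621 + 16641/46904 = -26907715/29127384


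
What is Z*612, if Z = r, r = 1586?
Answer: 970632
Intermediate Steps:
Z = 1586
Z*612 = 1586*612 = 970632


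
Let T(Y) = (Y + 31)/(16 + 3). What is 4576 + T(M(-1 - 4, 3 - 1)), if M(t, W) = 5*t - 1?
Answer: 86949/19 ≈ 4576.3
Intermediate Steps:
M(t, W) = -1 + 5*t
T(Y) = 31/19 + Y/19 (T(Y) = (31 + Y)/19 = (31 + Y)*(1/19) = 31/19 + Y/19)
4576 + T(M(-1 - 4, 3 - 1)) = 4576 + (31/19 + (-1 + 5*(-1 - 4))/19) = 4576 + (31/19 + (-1 + 5*(-5))/19) = 4576 + (31/19 + (-1 - 25)/19) = 4576 + (31/19 + (1/19)*(-26)) = 4576 + (31/19 - 26/19) = 4576 + 5/19 = 86949/19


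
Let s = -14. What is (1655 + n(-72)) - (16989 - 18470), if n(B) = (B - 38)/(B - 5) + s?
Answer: 21864/7 ≈ 3123.4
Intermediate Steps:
n(B) = -14 + (-38 + B)/(-5 + B) (n(B) = (B - 38)/(B - 5) - 14 = (-38 + B)/(-5 + B) - 14 = -14 + (-38 + B)/(-5 + B))
(1655 + n(-72)) - (16989 - 18470) = (1655 + (32 - 13*(-72))/(-5 - 72)) - (16989 - 18470) = (1655 + (32 + 936)/(-77)) - 1*(-1481) = (1655 - 1/77*968) + 1481 = (1655 - 88/7) + 1481 = 11497/7 + 1481 = 21864/7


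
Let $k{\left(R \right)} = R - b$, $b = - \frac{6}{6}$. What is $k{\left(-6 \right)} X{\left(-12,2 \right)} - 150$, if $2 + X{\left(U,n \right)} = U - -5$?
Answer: $-105$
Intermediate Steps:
$b = -1$ ($b = \left(-6\right) \frac{1}{6} = -1$)
$X{\left(U,n \right)} = 3 + U$ ($X{\left(U,n \right)} = -2 + \left(U - -5\right) = -2 + \left(U + 5\right) = -2 + \left(5 + U\right) = 3 + U$)
$k{\left(R \right)} = 1 + R$ ($k{\left(R \right)} = R - -1 = R + 1 = 1 + R$)
$k{\left(-6 \right)} X{\left(-12,2 \right)} - 150 = \left(1 - 6\right) \left(3 - 12\right) - 150 = \left(-5\right) \left(-9\right) - 150 = 45 - 150 = -105$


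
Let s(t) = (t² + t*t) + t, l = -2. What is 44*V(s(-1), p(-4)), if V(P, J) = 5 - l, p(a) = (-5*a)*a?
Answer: 308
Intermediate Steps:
s(t) = t + 2*t² (s(t) = (t² + t²) + t = 2*t² + t = t + 2*t²)
p(a) = -5*a²
V(P, J) = 7 (V(P, J) = 5 - 1*(-2) = 5 + 2 = 7)
44*V(s(-1), p(-4)) = 44*7 = 308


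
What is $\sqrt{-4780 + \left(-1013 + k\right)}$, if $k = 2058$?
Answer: $3 i \sqrt{415} \approx 61.115 i$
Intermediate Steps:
$\sqrt{-4780 + \left(-1013 + k\right)} = \sqrt{-4780 + \left(-1013 + 2058\right)} = \sqrt{-4780 + 1045} = \sqrt{-3735} = 3 i \sqrt{415}$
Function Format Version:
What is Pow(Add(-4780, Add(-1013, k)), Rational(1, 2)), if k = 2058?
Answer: Mul(3, I, Pow(415, Rational(1, 2))) ≈ Mul(61.115, I)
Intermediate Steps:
Pow(Add(-4780, Add(-1013, k)), Rational(1, 2)) = Pow(Add(-4780, Add(-1013, 2058)), Rational(1, 2)) = Pow(Add(-4780, 1045), Rational(1, 2)) = Pow(-3735, Rational(1, 2)) = Mul(3, I, Pow(415, Rational(1, 2)))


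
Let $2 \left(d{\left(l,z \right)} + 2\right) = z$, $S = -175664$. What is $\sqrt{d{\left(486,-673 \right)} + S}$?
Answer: $\frac{i \sqrt{704010}}{2} \approx 419.53 i$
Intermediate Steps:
$d{\left(l,z \right)} = -2 + \frac{z}{2}$
$\sqrt{d{\left(486,-673 \right)} + S} = \sqrt{\left(-2 + \frac{1}{2} \left(-673\right)\right) - 175664} = \sqrt{\left(-2 - \frac{673}{2}\right) - 175664} = \sqrt{- \frac{677}{2} - 175664} = \sqrt{- \frac{352005}{2}} = \frac{i \sqrt{704010}}{2}$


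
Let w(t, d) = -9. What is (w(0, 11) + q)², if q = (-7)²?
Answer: 1600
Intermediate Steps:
q = 49
(w(0, 11) + q)² = (-9 + 49)² = 40² = 1600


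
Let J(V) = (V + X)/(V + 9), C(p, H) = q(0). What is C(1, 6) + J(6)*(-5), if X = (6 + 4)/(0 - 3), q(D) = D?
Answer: -8/9 ≈ -0.88889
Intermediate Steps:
C(p, H) = 0
X = -10/3 (X = 10/(-3) = 10*(-1/3) = -10/3 ≈ -3.3333)
J(V) = (-10/3 + V)/(9 + V) (J(V) = (V - 10/3)/(V + 9) = (-10/3 + V)/(9 + V))
C(1, 6) + J(6)*(-5) = 0 + ((-10/3 + 6)/(9 + 6))*(-5) = 0 + ((8/3)/15)*(-5) = 0 + ((1/15)*(8/3))*(-5) = 0 + (8/45)*(-5) = 0 - 8/9 = -8/9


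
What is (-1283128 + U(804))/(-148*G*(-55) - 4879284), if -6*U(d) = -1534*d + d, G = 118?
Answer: 538853/1959382 ≈ 0.27501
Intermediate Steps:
U(d) = 511*d/2 (U(d) = -(-1534*d + d)/6 = -(-511)*d/2 = 511*d/2)
(-1283128 + U(804))/(-148*G*(-55) - 4879284) = (-1283128 + (511/2)*804)/(-148*118*(-55) - 4879284) = (-1283128 + 205422)/(-17464*(-55) - 4879284) = -1077706/(960520 - 4879284) = -1077706/(-3918764) = -1077706*(-1/3918764) = 538853/1959382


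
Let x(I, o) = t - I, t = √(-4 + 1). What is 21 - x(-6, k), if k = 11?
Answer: 15 - I*√3 ≈ 15.0 - 1.732*I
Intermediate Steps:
t = I*√3 (t = √(-3) = I*√3 ≈ 1.732*I)
x(I, o) = -I + I*√3 (x(I, o) = I*√3 - I = -I + I*√3)
21 - x(-6, k) = 21 - (-1*(-6) + I*√3) = 21 - (6 + I*√3) = 21 + (-6 - I*√3) = 15 - I*√3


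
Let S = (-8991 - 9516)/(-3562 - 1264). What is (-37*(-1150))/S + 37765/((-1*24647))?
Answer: 722924477035/65163147 ≈ 11094.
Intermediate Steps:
S = 18507/4826 (S = -18507/(-4826) = -18507*(-1/4826) = 18507/4826 ≈ 3.8349)
(-37*(-1150))/S + 37765/((-1*24647)) = (-37*(-1150))/(18507/4826) + 37765/((-1*24647)) = 42550*(4826/18507) + 37765/(-24647) = 205346300/18507 + 37765*(-1/24647) = 205346300/18507 - 5395/3521 = 722924477035/65163147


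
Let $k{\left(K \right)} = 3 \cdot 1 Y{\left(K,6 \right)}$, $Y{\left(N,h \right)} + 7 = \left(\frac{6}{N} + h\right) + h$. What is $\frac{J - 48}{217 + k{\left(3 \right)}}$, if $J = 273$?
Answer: $\frac{225}{238} \approx 0.94538$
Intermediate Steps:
$Y{\left(N,h \right)} = -7 + 2 h + \frac{6}{N}$ ($Y{\left(N,h \right)} = -7 + \left(\left(\frac{6}{N} + h\right) + h\right) = -7 + \left(\left(h + \frac{6}{N}\right) + h\right) = -7 + \left(2 h + \frac{6}{N}\right) = -7 + 2 h + \frac{6}{N}$)
$k{\left(K \right)} = 15 + \frac{18}{K}$ ($k{\left(K \right)} = 3 \cdot 1 \left(-7 + 2 \cdot 6 + \frac{6}{K}\right) = 3 \left(-7 + 12 + \frac{6}{K}\right) = 3 \left(5 + \frac{6}{K}\right) = 15 + \frac{18}{K}$)
$\frac{J - 48}{217 + k{\left(3 \right)}} = \frac{273 - 48}{217 + \left(15 + \frac{18}{3}\right)} = \frac{225}{217 + \left(15 + 18 \cdot \frac{1}{3}\right)} = \frac{225}{217 + \left(15 + 6\right)} = \frac{225}{217 + 21} = \frac{225}{238}$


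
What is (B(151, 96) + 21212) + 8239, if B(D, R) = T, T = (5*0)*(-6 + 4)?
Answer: 29451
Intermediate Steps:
T = 0 (T = 0*(-2) = 0)
B(D, R) = 0
(B(151, 96) + 21212) + 8239 = (0 + 21212) + 8239 = 21212 + 8239 = 29451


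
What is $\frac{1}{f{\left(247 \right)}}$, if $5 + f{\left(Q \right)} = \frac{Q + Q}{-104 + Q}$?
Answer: $- \frac{11}{17} \approx -0.64706$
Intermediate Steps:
$f{\left(Q \right)} = -5 + \frac{2 Q}{-104 + Q}$ ($f{\left(Q \right)} = -5 + \frac{Q + Q}{-104 + Q} = -5 + \frac{2 Q}{-104 + Q}$)
$\frac{1}{f{\left(247 \right)}} = \frac{1}{\frac{1}{-104 + 247} \left(520 - 741\right)} = \frac{1}{\frac{1}{143} \left(520 - 741\right)} = \frac{1}{\frac{1}{143} \left(-221\right)} = \frac{1}{- \frac{17}{11}} = - \frac{11}{17}$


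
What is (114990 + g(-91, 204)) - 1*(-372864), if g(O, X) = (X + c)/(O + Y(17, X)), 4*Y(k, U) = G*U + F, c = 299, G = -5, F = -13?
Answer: 681530026/1397 ≈ 4.8785e+5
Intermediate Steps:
Y(k, U) = -13/4 - 5*U/4 (Y(k, U) = (-5*U - 13)/4 = (-13 - 5*U)/4 = -13/4 - 5*U/4)
g(O, X) = (299 + X)/(-13/4 + O - 5*X/4) (g(O, X) = (X + 299)/(O + (-13/4 - 5*X/4)) = (299 + X)/(-13/4 + O - 5*X/4))
(114990 + g(-91, 204)) - 1*(-372864) = (114990 + 4*(299 + 204)/(-13 - 5*204 + 4*(-91))) - 1*(-372864) = (114990 + 4*503/(-13 - 1020 - 364)) + 372864 = (114990 + 4*503/(-1397)) + 372864 = (114990 + 4*(-1/1397)*503) + 372864 = (114990 - 2012/1397) + 372864 = 160639018/1397 + 372864 = 681530026/1397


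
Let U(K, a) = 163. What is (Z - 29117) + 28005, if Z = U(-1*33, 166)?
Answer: -949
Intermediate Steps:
Z = 163
(Z - 29117) + 28005 = (163 - 29117) + 28005 = -28954 + 28005 = -949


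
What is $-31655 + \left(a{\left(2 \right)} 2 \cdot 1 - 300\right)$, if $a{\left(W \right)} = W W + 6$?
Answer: $-31935$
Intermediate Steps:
$a{\left(W \right)} = 6 + W^{2}$ ($a{\left(W \right)} = W^{2} + 6 = 6 + W^{2}$)
$-31655 + \left(a{\left(2 \right)} 2 \cdot 1 - 300\right) = -31655 - \left(300 - \left(6 + 2^{2}\right) 2 \cdot 1\right) = -31655 - \left(300 - \left(6 + 4\right) 2 \cdot 1\right) = -31655 - \left(300 - 10 \cdot 2 \cdot 1\right) = -31655 + \left(20 \cdot 1 - 300\right) = -31655 + \left(20 - 300\right) = -31655 - 280 = -31935$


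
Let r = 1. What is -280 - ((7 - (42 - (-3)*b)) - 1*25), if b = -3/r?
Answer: -229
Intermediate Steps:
b = -3 (b = -3/1 = -3*1 = -3)
-280 - ((7 - (42 - (-3)*b)) - 1*25) = -280 - ((7 - (42 - (-3)*(-3))) - 1*25) = -280 - ((7 - (42 - 1*9)) - 25) = -280 - ((7 - (42 - 9)) - 25) = -280 - ((7 - 1*33) - 25) = -280 - ((7 - 33) - 25) = -280 - (-26 - 25) = -280 - 1*(-51) = -280 + 51 = -229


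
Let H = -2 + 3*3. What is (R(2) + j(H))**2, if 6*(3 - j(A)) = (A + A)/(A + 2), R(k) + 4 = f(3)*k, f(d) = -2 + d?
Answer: 400/729 ≈ 0.54870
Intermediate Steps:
R(k) = -4 + k (R(k) = -4 + (-2 + 3)*k = -4 + 1*k = -4 + k)
H = 7 (H = -2 + 9 = 7)
j(A) = 3 - A/(3*(2 + A)) (j(A) = 3 - (A + A)/(6*(A + 2)) = 3 - 2*A/(6*(2 + A)) = 3 - A/(3*(2 + A)))
(R(2) + j(H))**2 = ((-4 + 2) + 2*(9 + 4*7)/(3*(2 + 7)))**2 = (-2 + (2/3)*(9 + 28)/9)**2 = (-2 + (2/3)*(1/9)*37)**2 = (-2 + 74/27)**2 = (20/27)**2 = 400/729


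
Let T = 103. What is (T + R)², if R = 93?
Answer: 38416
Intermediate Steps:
(T + R)² = (103 + 93)² = 196² = 38416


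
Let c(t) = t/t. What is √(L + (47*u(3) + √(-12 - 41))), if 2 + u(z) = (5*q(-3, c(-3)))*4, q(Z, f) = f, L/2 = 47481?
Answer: √(95808 + I*√53) ≈ 309.53 + 0.012*I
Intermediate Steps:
L = 94962 (L = 2*47481 = 94962)
c(t) = 1
u(z) = 18 (u(z) = -2 + (5*1)*4 = -2 + 5*4 = -2 + 20 = 18)
√(L + (47*u(3) + √(-12 - 41))) = √(94962 + (47*18 + √(-12 - 41))) = √(94962 + (846 + √(-53))) = √(94962 + (846 + I*√53)) = √(95808 + I*√53)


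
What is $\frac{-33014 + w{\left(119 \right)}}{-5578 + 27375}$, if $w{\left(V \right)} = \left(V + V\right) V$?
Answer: $- \frac{4692}{21797} \approx -0.21526$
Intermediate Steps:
$w{\left(V \right)} = 2 V^{2}$ ($w{\left(V \right)} = 2 V V = 2 V^{2}$)
$\frac{-33014 + w{\left(119 \right)}}{-5578 + 27375} = \frac{-33014 + 2 \cdot 119^{2}}{-5578 + 27375} = \frac{-33014 + 2 \cdot 14161}{21797} = \left(-33014 + 28322\right) \frac{1}{21797} = \left(-4692\right) \frac{1}{21797} = - \frac{4692}{21797}$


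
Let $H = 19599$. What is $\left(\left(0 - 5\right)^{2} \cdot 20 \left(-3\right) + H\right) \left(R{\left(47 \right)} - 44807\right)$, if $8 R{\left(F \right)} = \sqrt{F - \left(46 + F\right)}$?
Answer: $-810961893 + \frac{18099 i \sqrt{46}}{8} \approx -8.1096 \cdot 10^{8} + 15344.0 i$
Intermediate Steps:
$R{\left(F \right)} = \frac{i \sqrt{46}}{8}$ ($R{\left(F \right)} = \frac{\sqrt{F - \left(46 + F\right)}}{8} = \frac{\sqrt{-46}}{8} = \frac{i \sqrt{46}}{8}$)
$\left(\left(0 - 5\right)^{2} \cdot 20 \left(-3\right) + H\right) \left(R{\left(47 \right)} - 44807\right) = \left(\left(0 - 5\right)^{2} \cdot 20 \left(-3\right) + 19599\right) \left(\frac{i \sqrt{46}}{8} - 44807\right) = \left(\left(-5\right)^{2} \cdot 20 \left(-3\right) + 19599\right) \left(-44807 + \frac{i \sqrt{46}}{8}\right) = \left(25 \cdot 20 \left(-3\right) + 19599\right) \left(-44807 + \frac{i \sqrt{46}}{8}\right) = \left(500 \left(-3\right) + 19599\right) \left(-44807 + \frac{i \sqrt{46}}{8}\right) = \left(-1500 + 19599\right) \left(-44807 + \frac{i \sqrt{46}}{8}\right) = 18099 \left(-44807 + \frac{i \sqrt{46}}{8}\right) = -810961893 + \frac{18099 i \sqrt{46}}{8}$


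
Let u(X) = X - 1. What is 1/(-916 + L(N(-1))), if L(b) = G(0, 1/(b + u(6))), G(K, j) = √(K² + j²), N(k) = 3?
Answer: -8/7327 ≈ -0.0010919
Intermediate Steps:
u(X) = -1 + X
L(b) = √((5 + b)⁻²) (L(b) = √(0² + (1/(b + (-1 + 6)))²) = √(0 + (1/(b + 5))²) = √(0 + (1/(5 + b))²) = √(0 + (5 + b)⁻²) = √((5 + b)⁻²))
1/(-916 + L(N(-1))) = 1/(-916 + √((5 + 3)⁻²)) = 1/(-916 + √(8⁻²)) = 1/(-916 + √(1/64)) = 1/(-916 + ⅛) = 1/(-7327/8) = -8/7327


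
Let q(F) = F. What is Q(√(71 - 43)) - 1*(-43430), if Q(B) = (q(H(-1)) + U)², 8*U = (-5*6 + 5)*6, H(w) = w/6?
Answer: 6305449/144 ≈ 43788.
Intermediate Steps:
H(w) = w/6 (H(w) = w*(⅙) = w/6)
U = -75/4 (U = ((-5*6 + 5)*6)/8 = ((-30 + 5)*6)/8 = (-25*6)/8 = (⅛)*(-150) = -75/4 ≈ -18.750)
Q(B) = 51529/144 (Q(B) = ((⅙)*(-1) - 75/4)² = (-⅙ - 75/4)² = (-227/12)² = 51529/144)
Q(√(71 - 43)) - 1*(-43430) = 51529/144 - 1*(-43430) = 51529/144 + 43430 = 6305449/144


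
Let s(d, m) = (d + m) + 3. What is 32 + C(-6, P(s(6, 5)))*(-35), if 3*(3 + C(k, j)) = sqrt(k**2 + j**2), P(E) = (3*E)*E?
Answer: 137 - 70*sqrt(9605) ≈ -6723.4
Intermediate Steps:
s(d, m) = 3 + d + m
P(E) = 3*E**2
C(k, j) = -3 + sqrt(j**2 + k**2)/3 (C(k, j) = -3 + sqrt(k**2 + j**2)/3 = -3 + sqrt(j**2 + k**2)/3)
32 + C(-6, P(s(6, 5)))*(-35) = 32 + (-3 + sqrt((3*(3 + 6 + 5)**2)**2 + (-6)**2)/3)*(-35) = 32 + (-3 + sqrt((3*14**2)**2 + 36)/3)*(-35) = 32 + (-3 + sqrt((3*196)**2 + 36)/3)*(-35) = 32 + (-3 + sqrt(588**2 + 36)/3)*(-35) = 32 + (-3 + sqrt(345744 + 36)/3)*(-35) = 32 + (-3 + sqrt(345780)/3)*(-35) = 32 + (-3 + (6*sqrt(9605))/3)*(-35) = 32 + (-3 + 2*sqrt(9605))*(-35) = 32 + (105 - 70*sqrt(9605)) = 137 - 70*sqrt(9605)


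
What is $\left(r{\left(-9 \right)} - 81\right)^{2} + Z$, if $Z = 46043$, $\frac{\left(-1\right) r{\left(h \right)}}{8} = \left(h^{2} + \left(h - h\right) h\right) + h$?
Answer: $477692$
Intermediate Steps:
$r{\left(h \right)} = - 8 h - 8 h^{2}$ ($r{\left(h \right)} = - 8 \left(\left(h^{2} + \left(h - h\right) h\right) + h\right) = - 8 \left(\left(h^{2} + 0 h\right) + h\right) = - 8 \left(\left(h^{2} + 0\right) + h\right) = - 8 \left(h^{2} + h\right) = - 8 \left(h + h^{2}\right) = - 8 h - 8 h^{2}$)
$\left(r{\left(-9 \right)} - 81\right)^{2} + Z = \left(\left(-8\right) \left(-9\right) \left(1 - 9\right) - 81\right)^{2} + 46043 = \left(\left(-8\right) \left(-9\right) \left(-8\right) - 81\right)^{2} + 46043 = \left(-576 - 81\right)^{2} + 46043 = \left(-657\right)^{2} + 46043 = 431649 + 46043 = 477692$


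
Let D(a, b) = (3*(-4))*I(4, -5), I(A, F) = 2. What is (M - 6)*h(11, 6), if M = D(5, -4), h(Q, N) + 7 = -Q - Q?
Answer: 870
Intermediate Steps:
D(a, b) = -24 (D(a, b) = (3*(-4))*2 = -12*2 = -24)
h(Q, N) = -7 - 2*Q (h(Q, N) = -7 + (-Q - Q) = -7 - 2*Q)
M = -24
(M - 6)*h(11, 6) = (-24 - 6)*(-7 - 2*11) = -30*(-7 - 22) = -30*(-29) = 870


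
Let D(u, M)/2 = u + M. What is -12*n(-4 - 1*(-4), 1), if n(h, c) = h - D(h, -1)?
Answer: -24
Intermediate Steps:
D(u, M) = 2*M + 2*u (D(u, M) = 2*(u + M) = 2*(M + u) = 2*M + 2*u)
n(h, c) = 2 - h (n(h, c) = h - (2*(-1) + 2*h) = h - (-2 + 2*h) = h + (2 - 2*h) = 2 - h)
-12*n(-4 - 1*(-4), 1) = -12*(2 - (-4 - 1*(-4))) = -12*(2 - (-4 + 4)) = -12*(2 - 1*0) = -12*(2 + 0) = -12*2 = -24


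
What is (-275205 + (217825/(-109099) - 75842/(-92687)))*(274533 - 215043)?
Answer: -165554787386799558180/10112059013 ≈ -1.6372e+10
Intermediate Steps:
(-275205 + (217825/(-109099) - 75842/(-92687)))*(274533 - 215043) = (-275205 + (217825*(-1/109099) - 75842*(-1/92687)))*59490 = (-275205 + (-217825/109099 + 75842/92687))*59490 = (-275205 - 11915259417/10112059013)*59490 = -2782901115932082/10112059013*59490 = -165554787386799558180/10112059013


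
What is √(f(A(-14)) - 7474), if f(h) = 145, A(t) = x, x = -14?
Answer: I*√7329 ≈ 85.61*I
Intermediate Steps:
A(t) = -14
√(f(A(-14)) - 7474) = √(145 - 7474) = √(-7329) = I*√7329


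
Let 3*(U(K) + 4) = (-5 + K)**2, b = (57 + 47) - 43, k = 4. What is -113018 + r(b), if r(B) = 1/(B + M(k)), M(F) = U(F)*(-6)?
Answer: -9380493/83 ≈ -1.1302e+5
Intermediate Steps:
b = 61 (b = 104 - 43 = 61)
U(K) = -4 + (-5 + K)**2/3
M(F) = 24 - 2*(-5 + F)**2 (M(F) = (-4 + (-5 + F)**2/3)*(-6) = 24 - 2*(-5 + F)**2)
r(B) = 1/(22 + B) (r(B) = 1/(B + (24 - 2*(-5 + 4)**2)) = 1/(B + (24 - 2*(-1)**2)) = 1/(B + (24 - 2*1)) = 1/(B + (24 - 2)) = 1/(B + 22) = 1/(22 + B))
-113018 + r(b) = -113018 + 1/(22 + 61) = -113018 + 1/83 = -9380493/83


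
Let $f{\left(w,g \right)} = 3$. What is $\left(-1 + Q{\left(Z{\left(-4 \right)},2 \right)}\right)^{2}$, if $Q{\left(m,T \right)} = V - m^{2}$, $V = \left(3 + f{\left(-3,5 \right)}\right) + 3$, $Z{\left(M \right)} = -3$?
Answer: $1$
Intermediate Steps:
$V = 9$ ($V = \left(3 + 3\right) + 3 = 6 + 3 = 9$)
$Q{\left(m,T \right)} = 9 - m^{2}$
$\left(-1 + Q{\left(Z{\left(-4 \right)},2 \right)}\right)^{2} = \left(-1 + \left(9 - \left(-3\right)^{2}\right)\right)^{2} = \left(-1 + \left(9 - 9\right)\right)^{2} = \left(-1 + 0\right)^{2} = \left(-1\right)^{2} = 1$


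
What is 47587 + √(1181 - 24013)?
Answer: 47587 + 4*I*√1427 ≈ 47587.0 + 151.1*I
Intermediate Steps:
47587 + √(1181 - 24013) = 47587 + √(-22832) = 47587 + 4*I*√1427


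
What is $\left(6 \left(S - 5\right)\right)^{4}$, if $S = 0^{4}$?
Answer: $810000$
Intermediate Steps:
$S = 0$
$\left(6 \left(S - 5\right)\right)^{4} = \left(6 \left(0 - 5\right)\right)^{4} = \left(6 \left(-5\right)\right)^{4} = \left(-30\right)^{4} = 810000$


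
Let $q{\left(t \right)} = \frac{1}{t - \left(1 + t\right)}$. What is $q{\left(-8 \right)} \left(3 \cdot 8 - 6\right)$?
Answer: $-18$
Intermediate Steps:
$q{\left(t \right)} = -1$ ($q{\left(t \right)} = \frac{1}{-1} = -1$)
$q{\left(-8 \right)} \left(3 \cdot 8 - 6\right) = - (3 \cdot 8 - 6) = - (24 - 6) = \left(-1\right) 18 = -18$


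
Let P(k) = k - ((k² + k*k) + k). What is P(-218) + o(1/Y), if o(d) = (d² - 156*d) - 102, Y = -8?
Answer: -6088351/64 ≈ -95131.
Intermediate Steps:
o(d) = -102 + d² - 156*d
P(k) = -2*k² (P(k) = k - ((k² + k²) + k) = k - (2*k² + k) = k - (k + 2*k²) = k + (-k - 2*k²) = -2*k²)
P(-218) + o(1/Y) = -2*(-218)² + (-102 + (1/(-8))² - 156/(-8)) = -2*47524 + (-102 + (-⅛)² - 156*(-⅛)) = -95048 + (-102 + 1/64 + 39/2) = -95048 - 5279/64 = -6088351/64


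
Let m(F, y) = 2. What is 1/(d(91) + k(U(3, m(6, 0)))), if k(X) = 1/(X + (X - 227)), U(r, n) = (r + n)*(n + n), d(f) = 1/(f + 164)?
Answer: -2805/4 ≈ -701.25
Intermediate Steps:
d(f) = 1/(164 + f)
U(r, n) = 2*n*(n + r) (U(r, n) = (n + r)*(2*n) = 2*n*(n + r))
k(X) = 1/(-227 + 2*X) (k(X) = 1/(X + (-227 + X)) = 1/(-227 + 2*X))
1/(d(91) + k(U(3, m(6, 0)))) = 1/(1/(164 + 91) + 1/(-227 + 2*(2*2*(2 + 3)))) = 1/(1/255 + 1/(-227 + 2*(2*2*5))) = 1/(1/255 + 1/(-227 + 2*20)) = 1/(1/255 + 1/(-227 + 40)) = 1/(1/255 + 1/(-187)) = 1/(1/255 - 1/187) = 1/(-4/2805) = -2805/4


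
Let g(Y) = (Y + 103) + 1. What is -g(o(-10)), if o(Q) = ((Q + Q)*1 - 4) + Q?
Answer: -70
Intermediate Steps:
o(Q) = -4 + 3*Q (o(Q) = ((2*Q)*1 - 4) + Q = (2*Q - 4) + Q = (-4 + 2*Q) + Q = -4 + 3*Q)
g(Y) = 104 + Y (g(Y) = (103 + Y) + 1 = 104 + Y)
-g(o(-10)) = -(104 + (-4 + 3*(-10))) = -(104 + (-4 - 30)) = -(104 - 34) = -1*70 = -70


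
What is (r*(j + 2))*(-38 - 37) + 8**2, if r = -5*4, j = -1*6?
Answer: -5936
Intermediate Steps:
j = -6
r = -20
(r*(j + 2))*(-38 - 37) + 8**2 = (-20*(-6 + 2))*(-38 - 37) + 8**2 = -20*(-4)*(-75) + 64 = 80*(-75) + 64 = -6000 + 64 = -5936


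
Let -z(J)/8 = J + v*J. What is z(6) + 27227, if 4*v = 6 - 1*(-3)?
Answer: 27071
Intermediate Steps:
v = 9/4 (v = (6 - 1*(-3))/4 = (6 + 3)/4 = (¼)*9 = 9/4 ≈ 2.2500)
z(J) = -26*J (z(J) = -8*(J + 9*J/4) = -26*J)
z(6) + 27227 = -26*6 + 27227 = -156 + 27227 = 27071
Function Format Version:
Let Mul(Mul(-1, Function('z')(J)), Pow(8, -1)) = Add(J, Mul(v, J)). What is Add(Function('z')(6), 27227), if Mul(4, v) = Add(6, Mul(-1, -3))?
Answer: 27071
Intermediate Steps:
v = Rational(9, 4) (v = Mul(Rational(1, 4), Add(6, Mul(-1, -3))) = Mul(Rational(1, 4), Add(6, 3)) = Mul(Rational(1, 4), 9) = Rational(9, 4) ≈ 2.2500)
Function('z')(J) = Mul(-26, J) (Function('z')(J) = Mul(-8, Add(J, Mul(Rational(9, 4), J))) = Mul(-8, Mul(Rational(13, 4), J)) = Mul(-26, J))
Add(Function('z')(6), 27227) = Add(Mul(-26, 6), 27227) = Add(-156, 27227) = 27071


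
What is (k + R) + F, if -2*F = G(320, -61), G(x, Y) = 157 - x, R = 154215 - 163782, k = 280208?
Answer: 541445/2 ≈ 2.7072e+5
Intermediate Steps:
R = -9567
F = 163/2 (F = -(157 - 1*320)/2 = -(157 - 320)/2 = -½*(-163) = 163/2 ≈ 81.500)
(k + R) + F = (280208 - 9567) + 163/2 = 270641 + 163/2 = 541445/2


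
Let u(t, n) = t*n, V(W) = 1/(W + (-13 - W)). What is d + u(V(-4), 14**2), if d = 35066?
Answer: 455662/13 ≈ 35051.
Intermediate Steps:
V(W) = -1/13 (V(W) = 1/(-13) = -1/13)
u(t, n) = n*t
d + u(V(-4), 14**2) = 35066 + 14**2*(-1/13) = 35066 + 196*(-1/13) = 35066 - 196/13 = 455662/13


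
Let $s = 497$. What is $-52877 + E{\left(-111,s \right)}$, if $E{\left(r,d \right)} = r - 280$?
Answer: $-53268$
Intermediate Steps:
$E{\left(r,d \right)} = -280 + r$ ($E{\left(r,d \right)} = r - 280 = -280 + r$)
$-52877 + E{\left(-111,s \right)} = -52877 - 391 = -53268$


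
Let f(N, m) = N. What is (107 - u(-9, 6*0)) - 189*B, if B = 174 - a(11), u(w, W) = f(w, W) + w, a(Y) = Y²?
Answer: -9892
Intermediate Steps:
u(w, W) = 2*w (u(w, W) = w + w = 2*w)
B = 53 (B = 174 - 1*11² = 174 - 1*121 = 174 - 121 = 53)
(107 - u(-9, 6*0)) - 189*B = (107 - 2*(-9)) - 189*53 = (107 - 1*(-18)) - 10017 = (107 + 18) - 10017 = 125 - 10017 = -9892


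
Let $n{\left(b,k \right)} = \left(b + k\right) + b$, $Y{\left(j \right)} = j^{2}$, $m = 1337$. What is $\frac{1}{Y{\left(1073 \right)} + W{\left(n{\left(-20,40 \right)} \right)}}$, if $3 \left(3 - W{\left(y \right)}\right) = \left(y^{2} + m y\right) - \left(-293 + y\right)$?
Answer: $\frac{3}{3453703} \approx 8.6863 \cdot 10^{-7}$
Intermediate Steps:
$n{\left(b,k \right)} = k + 2 b$
$W{\left(y \right)} = - \frac{284}{3} - \frac{1336 y}{3} - \frac{y^{2}}{3}$ ($W{\left(y \right)} = 3 - \frac{\left(y^{2} + 1337 y\right) - \left(-293 + y\right)}{3} = 3 - \frac{293 + y^{2} + 1336 y}{3} = 3 - \left(\frac{293}{3} + \frac{y^{2}}{3} + \frac{1336 y}{3}\right) = - \frac{284}{3} - \frac{1336 y}{3} - \frac{y^{2}}{3}$)
$\frac{1}{Y{\left(1073 \right)} + W{\left(n{\left(-20,40 \right)} \right)}} = \frac{1}{1073^{2} - \left(\frac{284}{3} + \frac{\left(40 + 2 \left(-20\right)\right)^{2}}{3} + \frac{1336 \left(40 + 2 \left(-20\right)\right)}{3}\right)} = \frac{1}{1151329 - \left(\frac{284}{3} + \frac{\left(40 - 40\right)^{2}}{3} + \frac{1336 \left(40 - 40\right)}{3}\right)} = \frac{1}{1151329 - \left(\frac{284}{3} + \frac{0^{2}}{3}\right)} = \frac{1}{1151329 - \frac{284}{3}} = \frac{1}{\frac{3453703}{3}} = \frac{3}{3453703}$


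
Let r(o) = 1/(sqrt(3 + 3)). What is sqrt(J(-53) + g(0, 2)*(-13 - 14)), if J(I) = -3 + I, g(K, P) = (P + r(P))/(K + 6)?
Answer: sqrt(-260 - 3*sqrt(6))/2 ≈ 8.1754*I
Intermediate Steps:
r(o) = sqrt(6)/6 (r(o) = 1/(sqrt(6)) = sqrt(6)/6)
g(K, P) = (P + sqrt(6)/6)/(6 + K) (g(K, P) = (P + sqrt(6)/6)/(K + 6) = (P + sqrt(6)/6)/(6 + K))
sqrt(J(-53) + g(0, 2)*(-13 - 14)) = sqrt((-3 - 53) + ((2 + sqrt(6)/6)/(6 + 0))*(-13 - 14)) = sqrt(-56 + ((2 + sqrt(6)/6)/6)*(-27)) = sqrt(-56 + (1/3 + sqrt(6)/36)*(-27)) = sqrt(-56 + (-9 - 3*sqrt(6)/4)) = sqrt(-65 - 3*sqrt(6)/4)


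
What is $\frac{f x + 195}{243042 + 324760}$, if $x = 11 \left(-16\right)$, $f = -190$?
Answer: $\frac{33635}{567802} \approx 0.059237$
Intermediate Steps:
$x = -176$
$\frac{f x + 195}{243042 + 324760} = \frac{\left(-190\right) \left(-176\right) + 195}{243042 + 324760} = \frac{33440 + 195}{567802} = 33635 \cdot \frac{1}{567802} = \frac{33635}{567802}$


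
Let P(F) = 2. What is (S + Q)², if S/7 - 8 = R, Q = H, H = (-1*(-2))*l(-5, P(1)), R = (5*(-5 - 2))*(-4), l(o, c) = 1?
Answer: 1077444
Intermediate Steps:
R = 140 (R = (5*(-7))*(-4) = -35*(-4) = 140)
H = 2 (H = -1*(-2)*1 = 2*1 = 2)
Q = 2
S = 1036 (S = 56 + 7*140 = 56 + 980 = 1036)
(S + Q)² = (1036 + 2)² = 1038² = 1077444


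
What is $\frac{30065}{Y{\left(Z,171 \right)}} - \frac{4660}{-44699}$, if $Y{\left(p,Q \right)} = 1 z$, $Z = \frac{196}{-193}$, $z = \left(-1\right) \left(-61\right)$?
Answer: $\frac{1344159695}{2726639} \approx 492.97$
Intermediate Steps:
$z = 61$
$Z = - \frac{196}{193}$ ($Z = 196 \left(- \frac{1}{193}\right) = - \frac{196}{193} \approx -1.0155$)
$Y{\left(p,Q \right)} = 61$ ($Y{\left(p,Q \right)} = 1 \cdot 61 = 61$)
$\frac{30065}{Y{\left(Z,171 \right)}} - \frac{4660}{-44699} = \frac{30065}{61} - \frac{4660}{-44699} = 30065 \cdot \frac{1}{61} - - \frac{4660}{44699} = \frac{30065}{61} + \frac{4660}{44699} = \frac{1344159695}{2726639}$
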